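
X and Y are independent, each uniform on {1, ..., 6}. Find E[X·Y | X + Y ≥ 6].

P(X + Y ≥ 6) = 13/18.
Summing XY·P(x,y) over outcomes with X + Y ≥ 6 gives 203/18.
E[X·Y | X + Y ≥ 6] = (203/18) / (13/18) = 203/13.

203/13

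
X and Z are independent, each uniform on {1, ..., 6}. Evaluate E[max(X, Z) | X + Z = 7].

5

Outcomes with X + Z = 7: (1,6), (2,5), (3,4), (4,3), (5,2), (6,1), each with probability 1/36.
E[max(X, Z) | X + Z = 7] = (6 + 5 + 4 + 4 + 5 + 6) / 6 = 5.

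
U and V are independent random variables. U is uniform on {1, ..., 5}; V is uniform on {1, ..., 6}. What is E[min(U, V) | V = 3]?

Outcomes with V = 3: (1,3), (2,3), (3,3), (4,3), (5,3), each with probability 1/30.
E[min(U, V) | V = 3] = (1 + 2 + 3 + 3 + 3) / 5 = 12/5.

12/5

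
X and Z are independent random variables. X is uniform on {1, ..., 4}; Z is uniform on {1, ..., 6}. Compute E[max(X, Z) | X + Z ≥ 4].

89/21

P(X + Z ≥ 4) = 7/8.
Summing max(X,Z)·P(x,y) over outcomes with X + Z ≥ 4 gives 89/24.
E[max(X, Z) | X + Z ≥ 4] = (89/24) / (7/8) = 89/21.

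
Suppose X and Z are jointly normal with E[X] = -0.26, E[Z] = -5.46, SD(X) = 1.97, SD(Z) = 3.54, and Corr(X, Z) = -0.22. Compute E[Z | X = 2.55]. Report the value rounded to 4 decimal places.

-6.5709

For a bivariate normal, E[Z | X=x] = μ_Z + ρ·(σ_Z/σ_X)·(x − μ_X).
E[Z | X=2.55] = -5.46 + (-0.22)·(3.54/1.97)·(2.55 − (-0.26)) = -5.46 + (-0.39533)·(2.81) = -6.5709.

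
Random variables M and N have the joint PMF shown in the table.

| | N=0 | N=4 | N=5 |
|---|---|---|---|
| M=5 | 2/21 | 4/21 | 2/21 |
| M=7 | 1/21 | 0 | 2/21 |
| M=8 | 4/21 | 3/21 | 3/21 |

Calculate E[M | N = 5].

48/7

P(N = 5) = 1/3.
Σ M·P over the event = 5·(2/21) + 7·(2/21) + 8·(3/21) = 16/7.
E[M | N = 5] = (16/7) / (1/3) = 48/7.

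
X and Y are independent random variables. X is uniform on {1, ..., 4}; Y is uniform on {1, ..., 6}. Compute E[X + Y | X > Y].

Outcomes with X > Y: (2,1), (3,1), (3,2), (4,1), (4,2), (4,3), each with probability 1/24.
E[X + Y | X > Y] = (3 + 4 + 5 + 5 + 6 + 7) / 6 = 5.

5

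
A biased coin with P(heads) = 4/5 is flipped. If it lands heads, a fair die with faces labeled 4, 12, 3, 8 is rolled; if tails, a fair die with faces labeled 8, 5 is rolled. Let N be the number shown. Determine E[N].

67/10

E[N | heads] = (4+12+3+8)/4 = 27/4.
E[N | tails] = (8+5)/2 = 13/2.
By the law of total expectation,
E[N] = (4/5)·(27/4) + (1/5)·(13/2) = 67/10.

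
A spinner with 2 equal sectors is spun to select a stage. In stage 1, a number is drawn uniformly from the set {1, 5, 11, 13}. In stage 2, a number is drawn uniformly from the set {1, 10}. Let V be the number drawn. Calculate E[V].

13/2

E[V | stage 1] = (1+5+11+13)/4 = 15/2.
E[V | stage 2] = (1+10)/2 = 11/2.
E[V] = (1/2)·(15/2) + (1/2)·(11/2) = 13/2.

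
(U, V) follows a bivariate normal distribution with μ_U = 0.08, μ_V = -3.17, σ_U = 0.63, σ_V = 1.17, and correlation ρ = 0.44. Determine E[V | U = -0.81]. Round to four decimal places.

E[V | U=x] = μ_V + ρ(σ_V/σ_U)(x − μ_U) for jointly normal variables.
E[V | U=-0.81] = -3.17 + (0.44)·(1.17/0.63)·(-0.81 − (0.08)) = -3.17 + (0.81714)·(-0.89) = -3.8973.

-3.8973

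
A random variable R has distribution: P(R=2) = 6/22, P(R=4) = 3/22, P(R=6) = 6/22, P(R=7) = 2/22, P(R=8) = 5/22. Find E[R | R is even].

5

P(R is even) = 10/11.
Σ over the event: 2·3/11 + 4·3/22 + 6·3/11 + 8·5/22 = 50/11.
E[R | R is even] = (50/11) / (10/11) = 5.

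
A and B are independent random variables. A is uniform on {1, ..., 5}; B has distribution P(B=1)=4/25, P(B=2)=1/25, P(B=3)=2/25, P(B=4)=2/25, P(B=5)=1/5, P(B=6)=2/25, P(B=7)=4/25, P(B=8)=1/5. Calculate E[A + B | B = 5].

8

P(B = 5) = 1/5.
Summing (A+B)·P(x,y) over outcomes with B = 5 gives 8/5.
E[A + B | B = 5] = (8/5) / (1/5) = 8.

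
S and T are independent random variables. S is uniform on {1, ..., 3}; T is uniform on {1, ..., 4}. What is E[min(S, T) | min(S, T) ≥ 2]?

Outcomes with min(S, T) ≥ 2: (2,2), (2,3), (2,4), (3,2), (3,3), (3,4), each with probability 1/12.
E[min(S, T) | min(S, T) ≥ 2] = (2 + 2 + 2 + 2 + 3 + 3) / 6 = 7/3.

7/3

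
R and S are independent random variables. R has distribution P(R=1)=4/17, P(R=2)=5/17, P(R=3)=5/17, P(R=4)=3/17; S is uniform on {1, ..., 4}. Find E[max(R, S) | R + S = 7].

4

P(R + S = 7) = 2/17.
Summing max(R,S)·P(x,y) over outcomes with R + S = 7 gives 8/17.
E[max(R, S) | R + S = 7] = (8/17) / (2/17) = 4.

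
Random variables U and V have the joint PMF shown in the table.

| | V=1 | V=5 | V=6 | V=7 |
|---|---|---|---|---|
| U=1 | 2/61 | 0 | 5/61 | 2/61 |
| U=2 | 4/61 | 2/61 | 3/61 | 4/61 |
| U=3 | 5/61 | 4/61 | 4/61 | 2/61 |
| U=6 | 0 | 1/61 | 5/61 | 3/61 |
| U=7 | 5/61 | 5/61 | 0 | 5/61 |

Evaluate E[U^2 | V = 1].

P(V = 1) = 16/61.
Σ U^2·P over the event = 1·(2/61) + 4·(4/61) + 9·(5/61) + 49·(5/61) = 308/61.
E[U^2 | V = 1] = (308/61) / (16/61) = 77/4.

77/4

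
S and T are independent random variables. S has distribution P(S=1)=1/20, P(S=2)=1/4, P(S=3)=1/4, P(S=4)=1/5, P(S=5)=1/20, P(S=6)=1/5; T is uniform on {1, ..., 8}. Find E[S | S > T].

P(S > T) = 51/160.
Summing S·P(x,y) over outcomes with S > T gives 57/40.
E[S | S > T] = (57/40) / (51/160) = 76/17.

76/17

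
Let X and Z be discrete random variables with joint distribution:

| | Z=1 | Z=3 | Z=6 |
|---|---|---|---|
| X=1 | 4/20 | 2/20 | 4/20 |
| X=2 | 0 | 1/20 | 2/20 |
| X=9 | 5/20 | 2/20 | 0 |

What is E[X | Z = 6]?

4/3

P(Z = 6) = 3/10.
Summing X·P(X=x,Z=y) over the conditioning event gives 2/5.
E[X | Z = 6] = (2/5) / (3/10) = 4/3.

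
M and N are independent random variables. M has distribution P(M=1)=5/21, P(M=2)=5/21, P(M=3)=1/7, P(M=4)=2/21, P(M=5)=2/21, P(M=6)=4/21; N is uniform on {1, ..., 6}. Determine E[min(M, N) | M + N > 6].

P(M + N > 6) = 11/21.
Summing min(M,N)·P(x,y) over outcomes with M + N > 6 gives 34/21.
E[min(M, N) | M + N > 6] = (34/21) / (11/21) = 34/11.

34/11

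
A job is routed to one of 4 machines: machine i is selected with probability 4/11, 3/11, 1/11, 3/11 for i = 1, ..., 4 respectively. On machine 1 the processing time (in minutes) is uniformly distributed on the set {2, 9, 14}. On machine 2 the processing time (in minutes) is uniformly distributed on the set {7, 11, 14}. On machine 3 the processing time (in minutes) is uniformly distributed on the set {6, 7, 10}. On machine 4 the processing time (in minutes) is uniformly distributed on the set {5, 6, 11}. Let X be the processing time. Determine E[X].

E[X | machine 1] = (2+9+14)/3 = 25/3.
E[X | machine 2] = (7+11+14)/3 = 32/3.
E[X | machine 3] = (6+7+10)/3 = 23/3.
E[X | machine 4] = (5+6+11)/3 = 22/3.
E[X] = (4/11)·(25/3) + (3/11)·(32/3) + (1/11)·(23/3) + (3/11)·(22/3) = 95/11.

95/11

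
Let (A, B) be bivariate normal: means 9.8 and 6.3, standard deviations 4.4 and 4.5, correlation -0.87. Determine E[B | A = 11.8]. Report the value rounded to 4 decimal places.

For a bivariate normal, E[B | A=x] = μ_B + ρ·(σ_B/σ_A)·(x − μ_A).
E[B | A=11.8] = 6.3 + (-0.87)·(4.5/4.4)·(11.8 − (9.8)) = 6.3 + (-0.88977)·(2) = 4.5205.

4.5205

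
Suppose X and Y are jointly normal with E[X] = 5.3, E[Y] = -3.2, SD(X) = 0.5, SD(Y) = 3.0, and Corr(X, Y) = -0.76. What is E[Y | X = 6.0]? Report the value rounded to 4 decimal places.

-6.3920

The regression of Y on X has slope ρ·σ_Y/σ_X and passes through (μ_X, μ_Y).
E[Y | X=6.0] = -3.2 + (-0.76)·(3.0/0.5)·(6.0 − (5.3)) = -3.2 + (-4.56)·(0.7) = -6.3920.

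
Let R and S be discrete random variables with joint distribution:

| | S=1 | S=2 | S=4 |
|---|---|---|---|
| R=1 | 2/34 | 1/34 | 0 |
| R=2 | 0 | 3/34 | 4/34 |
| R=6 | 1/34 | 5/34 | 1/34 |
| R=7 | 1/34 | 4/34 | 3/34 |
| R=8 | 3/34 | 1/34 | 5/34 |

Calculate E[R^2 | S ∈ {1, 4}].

P(S ∈ {1, 4}) = 10/17.
Σ R^2·P over the event = 1·(2/34) + 4·(4/34) + 36·(1/34) + 36·(1/34) + 49·(1/34) + 49·(3/34) + 64·(3/34) + 64·(5/34) = 399/17.
E[R^2 | S ∈ {1, 4}] = (399/17) / (10/17) = 399/10.

399/10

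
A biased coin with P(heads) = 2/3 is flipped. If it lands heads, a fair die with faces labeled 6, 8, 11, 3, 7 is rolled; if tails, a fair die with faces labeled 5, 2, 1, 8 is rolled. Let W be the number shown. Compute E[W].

6

E[W | heads] = (6+8+11+3+7)/5 = 7.
E[W | tails] = (5+2+1+8)/4 = 4.
E[W] = (2/3)·(7) + (1/3)·(4) = 6.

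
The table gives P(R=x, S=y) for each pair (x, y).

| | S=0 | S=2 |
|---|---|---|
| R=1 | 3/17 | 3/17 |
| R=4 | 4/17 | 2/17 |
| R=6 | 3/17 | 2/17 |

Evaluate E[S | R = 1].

1

P(R = 1) = 6/17.
Σ S·P over the event = 0·(3/17) + 2·(3/17) = 6/17.
E[S | R = 1] = (6/17) / (6/17) = 1.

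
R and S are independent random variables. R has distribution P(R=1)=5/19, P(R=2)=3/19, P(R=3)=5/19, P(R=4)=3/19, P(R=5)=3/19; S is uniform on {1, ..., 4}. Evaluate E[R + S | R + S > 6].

38/5

P(R + S > 6) = 5/19.
Summing (R+S)·P(x,y) over outcomes with R + S > 6 gives 2.
E[R + S | R + S > 6] = (2) / (5/19) = 38/5.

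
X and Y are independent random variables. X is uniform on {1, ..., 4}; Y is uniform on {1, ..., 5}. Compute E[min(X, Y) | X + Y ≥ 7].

P(X + Y ≥ 7) = 3/10.
Summing min(X,Y)·P(x,y) over outcomes with X + Y ≥ 7 gives 19/20.
E[min(X, Y) | X + Y ≥ 7] = (19/20) / (3/10) = 19/6.

19/6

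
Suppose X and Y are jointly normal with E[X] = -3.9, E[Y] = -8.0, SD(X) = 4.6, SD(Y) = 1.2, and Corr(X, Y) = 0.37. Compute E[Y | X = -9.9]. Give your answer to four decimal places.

For a bivariate normal, E[Y | X=x] = μ_Y + ρ·(σ_Y/σ_X)·(x − μ_X).
E[Y | X=-9.9] = -8.0 + (0.37)·(1.2/4.6)·(-9.9 − (-3.9)) = -8.0 + (0.096522)·(-6) = -8.5791.

-8.5791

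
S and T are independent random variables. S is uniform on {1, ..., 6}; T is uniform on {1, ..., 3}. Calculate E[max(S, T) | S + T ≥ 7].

Outcomes with S + T ≥ 7: (4,3), (5,2), (5,3), (6,1), (6,2), (6,3), each with probability 1/18.
E[max(S, T) | S + T ≥ 7] = (4 + 5 + 5 + 6 + 6 + 6) / 6 = 16/3.

16/3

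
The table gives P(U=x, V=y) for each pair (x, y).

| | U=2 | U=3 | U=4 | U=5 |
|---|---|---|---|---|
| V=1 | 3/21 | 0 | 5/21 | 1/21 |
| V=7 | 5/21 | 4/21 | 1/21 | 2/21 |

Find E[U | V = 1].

P(V = 1) = 3/7.
Summing U·P(U=x,V=y) over the conditioning event gives 31/21.
E[U | V = 1] = (31/21) / (3/7) = 31/9.

31/9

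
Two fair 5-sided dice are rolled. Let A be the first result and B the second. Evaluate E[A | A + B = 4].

P(A + B = 4) = 3/25.
Summing A·P(x,y) over outcomes with A + B = 4 gives 6/25.
E[A | A + B = 4] = (6/25) / (3/25) = 2.

2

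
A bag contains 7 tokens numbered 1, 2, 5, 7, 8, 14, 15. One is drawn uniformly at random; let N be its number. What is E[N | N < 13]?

23/5

P(N < 13) = 5/7.
Σ over the event: 1·1/7 + 2·1/7 + 5·1/7 + 7·1/7 + 8·1/7 = 23/7.
E[N | N < 13] = (23/7) / (5/7) = 23/5.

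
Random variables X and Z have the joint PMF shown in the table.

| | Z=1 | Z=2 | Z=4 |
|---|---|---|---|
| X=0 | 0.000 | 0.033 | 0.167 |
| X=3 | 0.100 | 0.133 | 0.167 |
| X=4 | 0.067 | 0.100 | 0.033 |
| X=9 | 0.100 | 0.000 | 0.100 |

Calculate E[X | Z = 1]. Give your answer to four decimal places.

5.4981

P(Z = 1) = 0.267.
Σ X·P over the event = 3·(0.100) + 4·(0.067) + 9·(0.100) = 1.468.
E[X | Z = 1] = (1.468) / (0.267) = 5.4981.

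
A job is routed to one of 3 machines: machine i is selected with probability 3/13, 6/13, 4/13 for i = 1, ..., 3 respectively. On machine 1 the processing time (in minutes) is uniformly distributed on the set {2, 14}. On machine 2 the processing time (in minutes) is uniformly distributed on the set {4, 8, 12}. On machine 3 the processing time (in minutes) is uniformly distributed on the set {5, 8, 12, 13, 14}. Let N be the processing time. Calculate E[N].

E[N | machine 1] = (2+14)/2 = 8.
E[N | machine 2] = (4+8+12)/3 = 8.
E[N | machine 3] = (5+8+12+13+14)/5 = 52/5.
By the law of total expectation,
E[N] = (3/13)·(8) + (6/13)·(8) + (4/13)·(52/5) = 568/65.

568/65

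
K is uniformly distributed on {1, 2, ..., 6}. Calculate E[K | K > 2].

Given K > 2, K is equally likely to be any of {3, 4, 5, 6}.
E[K | K > 2] = (3 + 4 + 5 + 6) / 4 = 9/2.

9/2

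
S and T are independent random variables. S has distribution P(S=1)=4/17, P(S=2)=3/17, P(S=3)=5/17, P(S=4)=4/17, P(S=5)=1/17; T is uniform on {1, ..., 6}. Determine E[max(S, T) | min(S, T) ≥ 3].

187/40

P(min(S, T) ≥ 3) = 20/51.
Summing max(S,T)·P(x,y) over outcomes with min(S, T) ≥ 3 gives 11/6.
E[max(S, T) | min(S, T) ≥ 3] = (11/6) / (20/51) = 187/40.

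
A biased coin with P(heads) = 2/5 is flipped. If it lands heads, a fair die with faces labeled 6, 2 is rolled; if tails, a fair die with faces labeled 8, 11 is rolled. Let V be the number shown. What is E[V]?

E[V | heads] = (6+2)/2 = 4.
E[V | tails] = (8+11)/2 = 19/2.
E[V] = (2/5)·(4) + (3/5)·(19/2) = 73/10.

73/10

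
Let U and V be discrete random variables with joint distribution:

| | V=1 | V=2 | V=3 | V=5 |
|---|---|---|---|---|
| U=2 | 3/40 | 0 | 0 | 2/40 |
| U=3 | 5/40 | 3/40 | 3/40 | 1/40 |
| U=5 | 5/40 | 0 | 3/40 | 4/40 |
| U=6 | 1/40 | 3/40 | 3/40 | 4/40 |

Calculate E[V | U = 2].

P(U = 2) = 1/8.
Summing V·P(U=x,V=y) over the conditioning event gives 13/40.
E[V | U = 2] = (13/40) / (1/8) = 13/5.

13/5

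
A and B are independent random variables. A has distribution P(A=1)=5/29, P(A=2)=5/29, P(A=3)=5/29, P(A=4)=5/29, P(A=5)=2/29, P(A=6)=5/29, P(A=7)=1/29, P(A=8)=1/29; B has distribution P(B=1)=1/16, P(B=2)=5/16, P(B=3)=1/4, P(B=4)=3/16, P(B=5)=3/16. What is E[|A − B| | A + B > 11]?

P(A + B > 11) = 9/464.
Summing |A−B|·P(x,y) over outcomes with A + B > 11 gives 27/464.
E[|A − B| | A + B > 11] = (27/464) / (9/464) = 3.

3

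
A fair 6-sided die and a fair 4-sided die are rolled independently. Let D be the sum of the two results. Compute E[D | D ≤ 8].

116/21

P(D ≤ 8) = 7/8.
Σ over the event: 2·1/24 + 3·1/12 + 4·1/8 + 5·1/6 + 6·1/6 + 7·1/6 + 8·1/8 = 29/6.
E[D | D ≤ 8] = (29/6) / (7/8) = 116/21.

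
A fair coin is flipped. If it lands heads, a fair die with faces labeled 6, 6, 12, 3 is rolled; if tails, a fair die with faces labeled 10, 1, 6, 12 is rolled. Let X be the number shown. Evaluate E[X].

E[X | heads] = (6+6+12+3)/4 = 27/4.
E[X | tails] = (10+1+6+12)/4 = 29/4.
E[X] = (1/2)·(27/4) + (1/2)·(29/4) = 7.

7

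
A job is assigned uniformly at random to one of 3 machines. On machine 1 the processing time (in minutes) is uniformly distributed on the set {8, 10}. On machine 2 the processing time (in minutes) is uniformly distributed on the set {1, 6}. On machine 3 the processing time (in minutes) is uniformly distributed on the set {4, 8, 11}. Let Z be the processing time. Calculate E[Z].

E[Z | machine 1] = (8+10)/2 = 9.
E[Z | machine 2] = (1+6)/2 = 7/2.
E[Z | machine 3] = (4+8+11)/3 = 23/3.
By the law of total expectation,
E[Z] = (1/3)·(9) + (1/3)·(7/2) + (1/3)·(23/3) = 121/18.

121/18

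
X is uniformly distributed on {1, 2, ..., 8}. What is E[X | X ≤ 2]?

3/2

Given X ≤ 2, X is equally likely to be any of {1, 2}.
E[X | X ≤ 2] = (1 + 2) / 2 = 3/2.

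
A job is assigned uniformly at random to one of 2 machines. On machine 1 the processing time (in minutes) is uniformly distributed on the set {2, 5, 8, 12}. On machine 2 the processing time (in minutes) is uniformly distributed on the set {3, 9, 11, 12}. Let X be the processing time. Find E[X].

E[X | machine 1] = (2+5+8+12)/4 = 27/4.
E[X | machine 2] = (3+9+11+12)/4 = 35/4.
By the law of total expectation,
E[X] = (1/2)·(27/4) + (1/2)·(35/4) = 31/4.

31/4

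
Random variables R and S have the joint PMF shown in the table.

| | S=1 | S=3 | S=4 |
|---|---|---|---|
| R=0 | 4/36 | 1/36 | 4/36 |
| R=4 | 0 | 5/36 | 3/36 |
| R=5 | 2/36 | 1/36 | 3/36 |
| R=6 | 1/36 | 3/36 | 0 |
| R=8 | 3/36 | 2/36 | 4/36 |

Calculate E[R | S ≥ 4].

P(S ≥ 4) = 7/18.
Σ R·P over the event = 0·(4/36) + 4·(3/36) + 5·(3/36) + 8·(4/36) = 59/36.
E[R | S ≥ 4] = (59/36) / (7/18) = 59/14.

59/14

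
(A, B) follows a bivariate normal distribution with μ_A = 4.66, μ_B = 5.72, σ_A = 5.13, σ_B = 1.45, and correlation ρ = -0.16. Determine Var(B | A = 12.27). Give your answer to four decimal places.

For a bivariate normal, Var(B | A=x) = σ_B²(1 − ρ²).
Var(B | A=12.27) = (1.45)²·(1 − (-0.16)²) = 2.1025·0.9744 = 2.0487.

2.0487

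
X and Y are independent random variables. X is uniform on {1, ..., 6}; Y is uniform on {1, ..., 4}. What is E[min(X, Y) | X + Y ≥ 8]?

Outcomes with X + Y ≥ 8: (4,4), (5,3), (5,4), (6,2), (6,3), (6,4), each with probability 1/24.
E[min(X, Y) | X + Y ≥ 8] = (4 + 3 + 4 + 2 + 3 + 4) / 6 = 10/3.

10/3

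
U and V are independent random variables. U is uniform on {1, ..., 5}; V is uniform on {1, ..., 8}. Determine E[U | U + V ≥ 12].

Outcomes with U + V ≥ 12: (4,8), (5,7), (5,8), each with probability 1/40.
E[U | U + V ≥ 12] = (4 + 5 + 5) / 3 = 14/3.

14/3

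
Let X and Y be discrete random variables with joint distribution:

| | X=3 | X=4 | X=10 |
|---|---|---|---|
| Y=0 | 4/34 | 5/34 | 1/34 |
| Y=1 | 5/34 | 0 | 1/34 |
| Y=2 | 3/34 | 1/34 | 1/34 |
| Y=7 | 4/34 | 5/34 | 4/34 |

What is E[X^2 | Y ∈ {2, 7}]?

659/18

P(Y ∈ {2, 7}) = 9/17.
Σ X^2·P over the event = 9·(3/34) + 9·(4/34) + 16·(1/34) + 16·(5/34) + 100·(1/34) + 100·(4/34) = 659/34.
E[X^2 | Y ∈ {2, 7}] = (659/34) / (9/17) = 659/18.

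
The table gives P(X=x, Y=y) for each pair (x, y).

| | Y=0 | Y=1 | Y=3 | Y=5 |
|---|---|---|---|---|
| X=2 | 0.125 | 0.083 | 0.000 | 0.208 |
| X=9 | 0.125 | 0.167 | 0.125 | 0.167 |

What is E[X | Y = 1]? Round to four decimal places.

P(Y = 1) = 0.250.
Σ X·P over the event = 2·(0.083) + 9·(0.167) = 1.669.
E[X | Y = 1] = (1.669) / (0.250) = 6.6760.

6.6760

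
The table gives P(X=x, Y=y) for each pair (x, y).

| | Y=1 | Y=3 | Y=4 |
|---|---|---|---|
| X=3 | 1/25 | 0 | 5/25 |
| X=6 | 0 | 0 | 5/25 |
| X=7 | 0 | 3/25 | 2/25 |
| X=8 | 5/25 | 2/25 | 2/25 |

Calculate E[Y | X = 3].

P(X = 3) = 6/25.
Σ Y·P over the event = 1·(1/25) + 4·(5/25) = 21/25.
E[Y | X = 3] = (21/25) / (6/25) = 7/2.

7/2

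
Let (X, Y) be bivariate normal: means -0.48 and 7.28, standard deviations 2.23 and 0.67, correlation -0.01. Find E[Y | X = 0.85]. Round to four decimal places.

7.2760

For a bivariate normal, E[Y | X=x] = μ_Y + ρ·(σ_Y/σ_X)·(x − μ_X).
E[Y | X=0.85] = 7.28 + (-0.01)·(0.67/2.23)·(0.85 − (-0.48)) = 7.28 + (-0.0030045)·(1.33) = 7.2760.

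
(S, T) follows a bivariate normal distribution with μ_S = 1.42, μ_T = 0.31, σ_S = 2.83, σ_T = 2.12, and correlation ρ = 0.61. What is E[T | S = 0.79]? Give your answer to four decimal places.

0.0221

E[T | S=x] = μ_T + ρ(σ_T/σ_S)(x − μ_S) for jointly normal variables.
E[T | S=0.79] = 0.31 + (0.61)·(2.12/2.83)·(0.79 − (1.42)) = 0.31 + (0.45696)·(-0.63) = 0.0221.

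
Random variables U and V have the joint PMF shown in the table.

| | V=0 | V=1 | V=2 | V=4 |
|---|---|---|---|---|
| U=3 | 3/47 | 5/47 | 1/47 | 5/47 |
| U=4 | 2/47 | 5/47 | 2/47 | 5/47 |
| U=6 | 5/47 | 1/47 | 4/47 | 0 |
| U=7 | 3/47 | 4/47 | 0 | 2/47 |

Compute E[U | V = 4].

49/12

P(V = 4) = 12/47.
Σ U·P over the event = 3·(5/47) + 4·(5/47) + 7·(2/47) = 49/47.
E[U | V = 4] = (49/47) / (12/47) = 49/12.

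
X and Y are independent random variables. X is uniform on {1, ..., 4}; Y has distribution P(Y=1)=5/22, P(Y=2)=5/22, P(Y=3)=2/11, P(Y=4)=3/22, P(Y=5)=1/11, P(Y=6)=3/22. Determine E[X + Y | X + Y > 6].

P(X + Y > 6) = 7/22.
Summing (X+Y)·P(x,y) over outcomes with X + Y > 6 gives 223/88.
E[X + Y | X + Y > 6] = (223/88) / (7/22) = 223/28.

223/28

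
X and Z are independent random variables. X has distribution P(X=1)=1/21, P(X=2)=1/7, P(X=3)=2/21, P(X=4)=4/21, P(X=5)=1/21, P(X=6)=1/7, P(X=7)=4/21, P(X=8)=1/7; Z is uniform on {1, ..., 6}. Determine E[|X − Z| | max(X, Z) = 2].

4/7

P(max(X, Z) = 2) = 1/18.
Summing |X−Z|·P(x,y) over outcomes with max(X, Z) = 2 gives 2/63.
E[|X − Z| | max(X, Z) = 2] = (2/63) / (1/18) = 4/7.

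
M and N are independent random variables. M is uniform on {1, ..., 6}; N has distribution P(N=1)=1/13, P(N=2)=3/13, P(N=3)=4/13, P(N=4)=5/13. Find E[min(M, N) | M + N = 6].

29/13

P(M + N = 6) = 1/6.
Summing min(M,N)·P(x,y) over outcomes with M + N = 6 gives 29/78.
E[min(M, N) | M + N = 6] = (29/78) / (1/6) = 29/13.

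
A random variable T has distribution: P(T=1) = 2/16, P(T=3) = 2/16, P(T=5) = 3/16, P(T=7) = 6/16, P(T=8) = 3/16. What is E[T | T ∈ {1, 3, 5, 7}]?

5

P(T ∈ {1, 3, 5, 7}) = 13/16.
Σ over the event: 1·1/8 + 3·1/8 + 5·3/16 + 7·3/8 = 65/16.
E[T | T ∈ {1, 3, 5, 7}] = (65/16) / (13/16) = 5.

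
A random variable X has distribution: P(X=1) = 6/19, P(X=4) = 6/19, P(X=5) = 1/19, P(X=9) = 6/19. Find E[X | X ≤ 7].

P(X ≤ 7) = 13/19.
Σ over the event: 1·6/19 + 4·6/19 + 5·1/19 = 35/19.
E[X | X ≤ 7] = (35/19) / (13/19) = 35/13.

35/13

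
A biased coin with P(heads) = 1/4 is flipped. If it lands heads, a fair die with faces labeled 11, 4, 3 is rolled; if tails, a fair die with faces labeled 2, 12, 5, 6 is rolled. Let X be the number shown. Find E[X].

E[X | heads] = (11+4+3)/3 = 6.
E[X | tails] = (2+12+5+6)/4 = 25/4.
E[X] = (1/4)·(6) + (3/4)·(25/4) = 99/16.

99/16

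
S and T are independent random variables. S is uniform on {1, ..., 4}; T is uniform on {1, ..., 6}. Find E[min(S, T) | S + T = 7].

9/4

P(S + T = 7) = 1/6.
Summing min(S,T)·P(x,y) over outcomes with S + T = 7 gives 3/8.
E[min(S, T) | S + T = 7] = (3/8) / (1/6) = 9/4.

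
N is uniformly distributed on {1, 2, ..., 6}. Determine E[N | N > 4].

11/2

Given N > 4, N is equally likely to be any of {5, 6}.
E[N | N > 4] = (5 + 6) / 2 = 11/2.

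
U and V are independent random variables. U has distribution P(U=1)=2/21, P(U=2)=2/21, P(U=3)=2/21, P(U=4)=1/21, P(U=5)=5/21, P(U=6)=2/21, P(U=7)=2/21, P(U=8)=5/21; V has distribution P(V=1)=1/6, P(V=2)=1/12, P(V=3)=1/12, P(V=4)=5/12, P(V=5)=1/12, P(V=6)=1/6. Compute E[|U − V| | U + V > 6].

P(U + V > 6) = 193/252.
Summing |U−V|·P(x,y) over outcomes with U + V > 6 gives 265/126.
E[|U − V| | U + V > 6] = (265/126) / (193/252) = 530/193.

530/193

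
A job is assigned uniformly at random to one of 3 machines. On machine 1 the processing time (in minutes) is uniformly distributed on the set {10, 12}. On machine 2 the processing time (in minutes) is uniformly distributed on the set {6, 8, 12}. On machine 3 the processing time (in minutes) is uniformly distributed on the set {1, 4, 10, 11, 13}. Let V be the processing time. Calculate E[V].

E[V | machine 1] = (10+12)/2 = 11.
E[V | machine 2] = (6+8+12)/3 = 26/3.
E[V | machine 3] = (1+4+10+11+13)/5 = 39/5.
By the law of total expectation,
E[V] = (1/3)·(11) + (1/3)·(26/3) + (1/3)·(39/5) = 412/45.

412/45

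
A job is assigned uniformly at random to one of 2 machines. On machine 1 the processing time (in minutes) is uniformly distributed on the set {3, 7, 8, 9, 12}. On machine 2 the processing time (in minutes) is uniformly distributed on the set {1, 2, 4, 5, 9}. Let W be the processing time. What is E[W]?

E[W | machine 1] = (3+7+8+9+12)/5 = 39/5.
E[W | machine 2] = (1+2+4+5+9)/5 = 21/5.
By the law of total expectation,
E[W] = (1/2)·(39/5) + (1/2)·(21/5) = 6.

6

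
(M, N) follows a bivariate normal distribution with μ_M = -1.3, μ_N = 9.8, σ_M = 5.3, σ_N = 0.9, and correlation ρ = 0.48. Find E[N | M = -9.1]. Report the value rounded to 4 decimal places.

The regression of N on M has slope ρ·σ_N/σ_M and passes through (μ_M, μ_N).
E[N | M=-9.1] = 9.8 + (0.48)·(0.9/5.3)·(-9.1 − (-1.3)) = 9.8 + (0.081509)·(-7.8) = 9.1642.

9.1642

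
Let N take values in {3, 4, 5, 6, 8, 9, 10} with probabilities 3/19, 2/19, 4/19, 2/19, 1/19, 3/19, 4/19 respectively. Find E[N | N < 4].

3

P(N < 4) = 3/19.
Σ over the event: 3·3/19 = 9/19.
E[N | N < 4] = (9/19) / (3/19) = 3.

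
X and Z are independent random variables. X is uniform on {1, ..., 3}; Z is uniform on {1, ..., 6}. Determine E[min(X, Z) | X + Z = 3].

Outcomes with X + Z = 3: (1,2), (2,1), each with probability 1/18.
E[min(X, Z) | X + Z = 3] = (1 + 1) / 2 = 1.

1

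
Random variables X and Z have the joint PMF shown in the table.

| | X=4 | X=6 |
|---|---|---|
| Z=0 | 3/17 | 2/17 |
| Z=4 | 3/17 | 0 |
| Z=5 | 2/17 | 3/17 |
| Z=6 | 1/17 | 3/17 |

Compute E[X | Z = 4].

P(Z = 4) = 3/17.
Σ X·P over the event = 4·(3/17) = 12/17.
E[X | Z = 4] = (12/17) / (3/17) = 4.

4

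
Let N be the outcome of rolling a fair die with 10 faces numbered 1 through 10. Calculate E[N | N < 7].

Given N < 7, N is equally likely to be any of {1, 2, 3, 4, 5, 6}.
E[N | N < 7] = (1 + 2 + 3 + 4 + 5 + 6) / 6 = 7/2.

7/2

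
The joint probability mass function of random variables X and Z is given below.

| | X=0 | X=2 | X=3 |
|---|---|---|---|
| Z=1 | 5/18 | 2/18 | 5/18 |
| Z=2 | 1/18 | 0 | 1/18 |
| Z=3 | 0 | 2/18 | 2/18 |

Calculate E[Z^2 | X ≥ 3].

27/8

P(X ≥ 3) = 4/9.
Σ Z^2·P over the event = 1·(5/18) + 4·(1/18) + 9·(2/18) = 3/2.
E[Z^2 | X ≥ 3] = (3/2) / (4/9) = 27/8.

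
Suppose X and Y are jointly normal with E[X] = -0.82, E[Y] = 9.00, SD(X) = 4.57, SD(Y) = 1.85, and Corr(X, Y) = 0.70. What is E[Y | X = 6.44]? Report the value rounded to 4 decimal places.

E[Y | X=x] = μ_Y + ρ(σ_Y/σ_X)(x − μ_X) for jointly normal variables.
E[Y | X=6.44] = 9.00 + (0.70)·(1.85/4.57)·(6.44 − (-0.82)) = 9.00 + (0.28337)·(7.26) = 11.0573.

11.0573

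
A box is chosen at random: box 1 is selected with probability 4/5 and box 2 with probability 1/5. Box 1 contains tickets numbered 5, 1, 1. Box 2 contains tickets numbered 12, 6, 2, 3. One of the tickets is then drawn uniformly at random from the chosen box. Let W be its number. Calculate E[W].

E[W | box 1] = (5+1+1)/3 = 7/3.
E[W | box 2] = (12+6+2+3)/4 = 23/4.
By the law of total expectation,
E[W] = (4/5)·(7/3) + (1/5)·(23/4) = 181/60.

181/60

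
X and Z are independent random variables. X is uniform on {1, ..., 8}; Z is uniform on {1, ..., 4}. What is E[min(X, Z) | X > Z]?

P(X > Z) = 11/16.
Summing min(X,Z)·P(x,y) over outcomes with X > Z gives 25/16.
E[min(X, Z) | X > Z] = (25/16) / (11/16) = 25/11.

25/11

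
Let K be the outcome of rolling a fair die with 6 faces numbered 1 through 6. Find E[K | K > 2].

9/2

Given K > 2, K is equally likely to be any of {3, 4, 5, 6}.
E[K | K > 2] = (3 + 4 + 5 + 6) / 4 = 9/2.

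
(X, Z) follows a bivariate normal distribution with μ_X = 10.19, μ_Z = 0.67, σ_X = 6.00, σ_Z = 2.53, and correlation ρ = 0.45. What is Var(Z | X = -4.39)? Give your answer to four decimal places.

5.1047

For a bivariate normal, Var(Z | X=x) = σ_Z²(1 − ρ²).
Var(Z | X=-4.39) = (2.53)²·(1 − (0.45)²) = 6.4009·0.7975 = 5.1047.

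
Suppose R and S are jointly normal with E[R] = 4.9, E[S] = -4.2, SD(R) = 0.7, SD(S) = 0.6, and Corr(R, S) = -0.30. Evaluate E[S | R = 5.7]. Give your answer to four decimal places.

For a bivariate normal, E[S | R=x] = μ_S + ρ·(σ_S/σ_R)·(x − μ_R).
E[S | R=5.7] = -4.2 + (-0.30)·(0.6/0.7)·(5.7 − (4.9)) = -4.2 + (-0.25714)·(0.8) = -4.4057.

-4.4057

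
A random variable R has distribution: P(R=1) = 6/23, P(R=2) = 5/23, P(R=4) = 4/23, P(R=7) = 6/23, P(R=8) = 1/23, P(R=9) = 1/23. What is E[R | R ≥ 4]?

25/4

P(R ≥ 4) = 12/23.
Σ over the event: 4·4/23 + 7·6/23 + 8·1/23 + 9·1/23 = 75/23.
E[R | R ≥ 4] = (75/23) / (12/23) = 25/4.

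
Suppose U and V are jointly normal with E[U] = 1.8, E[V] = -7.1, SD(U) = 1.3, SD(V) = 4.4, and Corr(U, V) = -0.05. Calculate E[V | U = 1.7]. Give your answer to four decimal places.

-7.0831

E[V | U=x] = μ_V + ρ(σ_V/σ_U)(x − μ_U) for jointly normal variables.
E[V | U=1.7] = -7.1 + (-0.05)·(4.4/1.3)·(1.7 − (1.8)) = -7.1 + (-0.16923)·(-0.1) = -7.0831.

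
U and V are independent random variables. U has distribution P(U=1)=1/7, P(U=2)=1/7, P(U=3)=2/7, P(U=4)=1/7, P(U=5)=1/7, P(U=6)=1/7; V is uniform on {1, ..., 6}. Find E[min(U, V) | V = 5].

23/7

P(V = 5) = 1/6.
Summing min(U,V)·P(x,y) over outcomes with V = 5 gives 23/42.
E[min(U, V) | V = 5] = (23/42) / (1/6) = 23/7.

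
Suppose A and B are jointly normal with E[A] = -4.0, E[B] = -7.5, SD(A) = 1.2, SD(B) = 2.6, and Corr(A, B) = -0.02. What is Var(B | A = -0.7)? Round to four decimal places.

The conditional variance in a bivariate normal is σ_B²(1 − ρ²), independent of x.
Var(B | A=-0.7) = (2.6)²·(1 − (-0.02)²) = 6.76·0.9996 = 6.7573.

6.7573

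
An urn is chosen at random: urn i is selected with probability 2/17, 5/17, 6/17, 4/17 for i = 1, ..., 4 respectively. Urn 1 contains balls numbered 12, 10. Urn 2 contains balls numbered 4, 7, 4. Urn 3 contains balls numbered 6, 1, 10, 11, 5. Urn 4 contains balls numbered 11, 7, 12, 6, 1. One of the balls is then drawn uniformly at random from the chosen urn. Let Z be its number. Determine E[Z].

581/85

E[Z | urn 1] = (12+10)/2 = 11.
E[Z | urn 2] = (4+7+4)/3 = 5.
E[Z | urn 3] = (6+1+10+11+5)/5 = 33/5.
E[Z | urn 4] = (11+7+12+6+1)/5 = 37/5.
E[Z] = (2/17)·(11) + (5/17)·(5) + (6/17)·(33/5) + (4/17)·(37/5) = 581/85.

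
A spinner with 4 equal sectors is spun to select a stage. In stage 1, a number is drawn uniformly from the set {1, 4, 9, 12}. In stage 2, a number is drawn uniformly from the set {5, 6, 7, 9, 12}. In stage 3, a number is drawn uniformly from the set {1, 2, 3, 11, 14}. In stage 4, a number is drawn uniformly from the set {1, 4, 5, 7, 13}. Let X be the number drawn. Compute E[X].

E[X | stage 1] = (1+4+9+12)/4 = 13/2.
E[X | stage 2] = (5+6+7+9+12)/5 = 39/5.
E[X | stage 3] = (1+2+3+11+14)/5 = 31/5.
E[X | stage 4] = (1+4+5+7+13)/5 = 6.
By the law of total expectation,
E[X] = (1/4)·(13/2) + (1/4)·(39/5) + (1/4)·(31/5) + (1/4)·(6) = 53/8.

53/8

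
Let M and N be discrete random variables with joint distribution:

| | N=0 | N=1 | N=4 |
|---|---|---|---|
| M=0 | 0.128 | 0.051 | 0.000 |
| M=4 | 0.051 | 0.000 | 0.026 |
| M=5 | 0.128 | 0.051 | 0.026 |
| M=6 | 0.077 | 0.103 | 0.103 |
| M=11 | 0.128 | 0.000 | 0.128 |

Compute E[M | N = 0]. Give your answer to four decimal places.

5.3008

P(N = 0) = 0.512.
Σ M·P over the event = 0·(0.128) + 4·(0.051) + 5·(0.128) + 6·(0.077) + 11·(0.128) = 2.714.
E[M | N = 0] = (2.714) / (0.512) = 5.3008.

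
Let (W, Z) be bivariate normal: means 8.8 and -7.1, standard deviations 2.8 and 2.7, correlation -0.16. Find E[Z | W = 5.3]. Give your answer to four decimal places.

-6.5600

The regression of Z on W has slope ρ·σ_Z/σ_W and passes through (μ_W, μ_Z).
E[Z | W=5.3] = -7.1 + (-0.16)·(2.7/2.8)·(5.3 − (8.8)) = -7.1 + (-0.15429)·(-3.5) = -6.5600.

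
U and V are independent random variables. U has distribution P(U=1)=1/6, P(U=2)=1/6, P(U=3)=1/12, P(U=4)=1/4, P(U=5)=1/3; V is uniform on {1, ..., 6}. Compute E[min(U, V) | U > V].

P(U > V) = 29/72.
Summing min(U,V)·P(x,y) over outcomes with U > V gives 7/8.
E[min(U, V) | U > V] = (7/8) / (29/72) = 63/29.

63/29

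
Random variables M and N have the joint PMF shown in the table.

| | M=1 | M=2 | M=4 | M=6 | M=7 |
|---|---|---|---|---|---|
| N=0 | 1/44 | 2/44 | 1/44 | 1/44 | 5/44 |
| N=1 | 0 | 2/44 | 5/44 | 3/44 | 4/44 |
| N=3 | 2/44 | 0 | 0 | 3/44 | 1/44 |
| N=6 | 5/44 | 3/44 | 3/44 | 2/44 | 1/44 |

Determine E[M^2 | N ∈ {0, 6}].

41/2

P(N ∈ {0, 6}) = 6/11.
Summing M^2·P(M=x,N=y) over the conditioning event gives 123/11.
E[M^2 | N ∈ {0, 6}] = (123/11) / (6/11) = 41/2.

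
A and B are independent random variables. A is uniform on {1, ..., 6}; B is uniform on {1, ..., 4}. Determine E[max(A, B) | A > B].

32/7

P(A > B) = 7/12.
Summing max(A,B)·P(x,y) over outcomes with A > B gives 8/3.
E[max(A, B) | A > B] = (8/3) / (7/12) = 32/7.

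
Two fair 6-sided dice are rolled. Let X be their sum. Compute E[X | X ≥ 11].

P(X ≥ 11) = 1/12.
Σ over the event: 11·1/18 + 12·1/36 = 17/18.
E[X | X ≥ 11] = (17/18) / (1/12) = 34/3.

34/3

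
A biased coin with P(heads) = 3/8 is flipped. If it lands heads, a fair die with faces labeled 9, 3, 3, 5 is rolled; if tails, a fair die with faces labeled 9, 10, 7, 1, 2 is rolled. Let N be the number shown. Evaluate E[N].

11/2

E[N | heads] = (9+3+3+5)/4 = 5.
E[N | tails] = (9+10+7+1+2)/5 = 29/5.
By the law of total expectation,
E[N] = (3/8)·(5) + (5/8)·(29/5) = 11/2.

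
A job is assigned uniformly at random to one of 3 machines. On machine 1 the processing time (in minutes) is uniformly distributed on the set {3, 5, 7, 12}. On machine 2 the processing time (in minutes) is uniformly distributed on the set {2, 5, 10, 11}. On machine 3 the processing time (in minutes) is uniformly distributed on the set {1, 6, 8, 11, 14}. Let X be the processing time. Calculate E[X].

E[X | machine 1] = (3+5+7+12)/4 = 27/4.
E[X | machine 2] = (2+5+10+11)/4 = 7.
E[X | machine 3] = (1+6+8+11+14)/5 = 8.
By the law of total expectation,
E[X] = (1/3)·(27/4) + (1/3)·(7) + (1/3)·(8) = 29/4.

29/4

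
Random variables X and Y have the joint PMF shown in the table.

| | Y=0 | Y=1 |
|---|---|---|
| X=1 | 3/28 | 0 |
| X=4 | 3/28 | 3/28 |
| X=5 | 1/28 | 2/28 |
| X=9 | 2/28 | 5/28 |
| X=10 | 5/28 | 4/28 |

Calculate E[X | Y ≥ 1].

107/14

P(Y ≥ 1) = 1/2.
Σ X·P over the event = 4·(3/28) + 5·(2/28) + 9·(5/28) + 10·(4/28) = 107/28.
E[X | Y ≥ 1] = (107/28) / (1/2) = 107/14.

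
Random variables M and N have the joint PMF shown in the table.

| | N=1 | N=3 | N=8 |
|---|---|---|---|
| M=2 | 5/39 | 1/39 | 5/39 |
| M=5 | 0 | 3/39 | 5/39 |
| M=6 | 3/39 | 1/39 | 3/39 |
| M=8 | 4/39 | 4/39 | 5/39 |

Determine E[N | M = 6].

30/7

P(M = 6) = 7/39.
Summing N·P(M=x,N=y) over the conditioning event gives 10/13.
E[N | M = 6] = (10/13) / (7/39) = 30/7.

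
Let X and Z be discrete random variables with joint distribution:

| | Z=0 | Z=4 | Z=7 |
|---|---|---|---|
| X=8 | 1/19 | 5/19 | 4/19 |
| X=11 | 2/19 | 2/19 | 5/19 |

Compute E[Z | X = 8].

24/5

P(X = 8) = 10/19.
Σ Z·P over the event = 0·(1/19) + 4·(5/19) + 7·(4/19) = 48/19.
E[Z | X = 8] = (48/19) / (10/19) = 24/5.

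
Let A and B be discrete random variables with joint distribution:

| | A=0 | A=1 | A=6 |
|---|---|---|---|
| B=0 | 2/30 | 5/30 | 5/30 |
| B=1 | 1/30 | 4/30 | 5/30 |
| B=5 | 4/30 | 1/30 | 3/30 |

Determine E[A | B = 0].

P(B = 0) = 2/5.
Σ A·P over the event = 0·(2/30) + 1·(5/30) + 6·(5/30) = 7/6.
E[A | B = 0] = (7/6) / (2/5) = 35/12.

35/12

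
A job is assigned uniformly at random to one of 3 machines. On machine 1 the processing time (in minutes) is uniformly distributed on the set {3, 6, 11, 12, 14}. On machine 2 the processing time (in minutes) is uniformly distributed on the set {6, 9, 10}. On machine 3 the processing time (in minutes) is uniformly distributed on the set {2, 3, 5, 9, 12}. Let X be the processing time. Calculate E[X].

E[X | machine 1] = (3+6+11+12+14)/5 = 46/5.
E[X | machine 2] = (6+9+10)/3 = 25/3.
E[X | machine 3] = (2+3+5+9+12)/5 = 31/5.
E[X] = (1/3)·(46/5) + (1/3)·(25/3) + (1/3)·(31/5) = 356/45.

356/45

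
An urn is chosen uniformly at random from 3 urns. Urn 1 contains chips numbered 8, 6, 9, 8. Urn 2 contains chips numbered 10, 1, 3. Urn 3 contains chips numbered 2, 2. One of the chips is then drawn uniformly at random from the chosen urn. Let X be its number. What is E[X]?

173/36

E[X | urn 1] = (8+6+9+8)/4 = 31/4.
E[X | urn 2] = (10+1+3)/3 = 14/3.
E[X | urn 3] = (2+2)/2 = 2.
By the law of total expectation,
E[X] = (1/3)·(31/4) + (1/3)·(14/3) + (1/3)·(2) = 173/36.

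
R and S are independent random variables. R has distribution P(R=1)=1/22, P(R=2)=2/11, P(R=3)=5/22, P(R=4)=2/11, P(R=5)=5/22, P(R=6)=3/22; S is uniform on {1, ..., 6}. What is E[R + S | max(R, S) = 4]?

84/13

P(max(R, S) = 4) = 13/66.
Summing (R+S)·P(x,y) over outcomes with max(R, S) = 4 gives 14/11.
E[R + S | max(R, S) = 4] = (14/11) / (13/66) = 84/13.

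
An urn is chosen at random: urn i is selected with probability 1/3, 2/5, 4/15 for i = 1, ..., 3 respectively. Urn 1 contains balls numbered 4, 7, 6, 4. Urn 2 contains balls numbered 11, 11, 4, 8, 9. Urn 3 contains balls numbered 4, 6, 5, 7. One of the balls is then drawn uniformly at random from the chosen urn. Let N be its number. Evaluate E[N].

1997/300

E[N | urn 1] = (4+7+6+4)/4 = 21/4.
E[N | urn 2] = (11+11+4+8+9)/5 = 43/5.
E[N | urn 3] = (4+6+5+7)/4 = 11/2.
By the law of total expectation,
E[N] = (1/3)·(21/4) + (2/5)·(43/5) + (4/15)·(11/2) = 1997/300.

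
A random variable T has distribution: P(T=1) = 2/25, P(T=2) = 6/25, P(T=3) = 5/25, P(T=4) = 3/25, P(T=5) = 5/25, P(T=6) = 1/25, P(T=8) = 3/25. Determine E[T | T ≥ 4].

67/12

P(T ≥ 4) = 12/25.
Σ over the event: 4·3/25 + 5·1/5 + 6·1/25 + 8·3/25 = 67/25.
E[T | T ≥ 4] = (67/25) / (12/25) = 67/12.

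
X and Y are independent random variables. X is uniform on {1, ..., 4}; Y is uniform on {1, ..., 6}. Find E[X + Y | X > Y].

5

Outcomes with X > Y: (2,1), (3,1), (3,2), (4,1), (4,2), (4,3), each with probability 1/24.
E[X + Y | X > Y] = (3 + 4 + 5 + 5 + 6 + 7) / 6 = 5.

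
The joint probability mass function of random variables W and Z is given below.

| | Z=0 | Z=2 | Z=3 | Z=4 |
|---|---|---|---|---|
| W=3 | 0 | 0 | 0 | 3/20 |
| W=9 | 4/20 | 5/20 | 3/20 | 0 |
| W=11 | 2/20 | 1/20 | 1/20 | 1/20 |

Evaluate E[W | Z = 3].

19/2

P(Z = 3) = 1/5.
Σ W·P over the event = 9·(3/20) + 11·(1/20) = 19/10.
E[W | Z = 3] = (19/10) / (1/5) = 19/2.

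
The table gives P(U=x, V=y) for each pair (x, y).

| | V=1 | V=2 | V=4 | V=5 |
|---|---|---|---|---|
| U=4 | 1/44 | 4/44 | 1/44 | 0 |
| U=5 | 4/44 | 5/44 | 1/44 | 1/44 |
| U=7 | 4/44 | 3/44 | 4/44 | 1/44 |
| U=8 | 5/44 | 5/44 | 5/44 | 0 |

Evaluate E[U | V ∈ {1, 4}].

P(V ∈ {1, 4}) = 25/44.
Σ U·P over the event = 4·(1/44) + 4·(1/44) + 5·(4/44) + 5·(1/44) + 7·(4/44) + 7·(4/44) + 8·(5/44) + 8·(5/44) = 169/44.
E[U | V ∈ {1, 4}] = (169/44) / (25/44) = 169/25.

169/25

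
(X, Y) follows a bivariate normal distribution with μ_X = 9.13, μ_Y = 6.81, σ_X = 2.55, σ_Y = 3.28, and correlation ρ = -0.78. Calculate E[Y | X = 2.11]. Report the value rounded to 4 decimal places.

The regression of Y on X has slope ρ·σ_Y/σ_X and passes through (μ_X, μ_Y).
E[Y | X=2.11] = 6.81 + (-0.78)·(3.28/2.55)·(2.11 − (9.13)) = 6.81 + (-1.00329)·(-7.02) = 13.8531.

13.8531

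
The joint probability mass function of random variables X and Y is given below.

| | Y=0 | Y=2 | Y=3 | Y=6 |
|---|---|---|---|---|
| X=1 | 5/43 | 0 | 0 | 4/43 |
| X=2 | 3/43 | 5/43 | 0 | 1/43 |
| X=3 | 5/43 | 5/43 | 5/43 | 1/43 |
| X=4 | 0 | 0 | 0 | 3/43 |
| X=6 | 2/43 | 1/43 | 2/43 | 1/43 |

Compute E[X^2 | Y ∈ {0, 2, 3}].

P(Y ∈ {0, 2, 3}) = 33/43.
Summing X^2·P(X=x,Y=y) over the conditioning event gives 352/43.
E[X^2 | Y ∈ {0, 2, 3}] = (352/43) / (33/43) = 32/3.

32/3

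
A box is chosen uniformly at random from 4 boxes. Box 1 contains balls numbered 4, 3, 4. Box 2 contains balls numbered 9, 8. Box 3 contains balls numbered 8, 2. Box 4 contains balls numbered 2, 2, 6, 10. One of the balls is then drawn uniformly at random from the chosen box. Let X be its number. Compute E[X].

E[X | box 1] = (4+3+4)/3 = 11/3.
E[X | box 2] = (9+8)/2 = 17/2.
E[X | box 3] = (8+2)/2 = 5.
E[X | box 4] = (2+2+6+10)/4 = 5.
By the law of total expectation,
E[X] = (1/4)·(11/3) + (1/4)·(17/2) + (1/4)·(5) + (1/4)·(5) = 133/24.

133/24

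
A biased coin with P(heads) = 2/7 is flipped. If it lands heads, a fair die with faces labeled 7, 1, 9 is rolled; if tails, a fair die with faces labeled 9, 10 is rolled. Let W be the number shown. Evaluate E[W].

E[W | heads] = (7+1+9)/3 = 17/3.
E[W | tails] = (9+10)/2 = 19/2.
By the law of total expectation,
E[W] = (2/7)·(17/3) + (5/7)·(19/2) = 353/42.

353/42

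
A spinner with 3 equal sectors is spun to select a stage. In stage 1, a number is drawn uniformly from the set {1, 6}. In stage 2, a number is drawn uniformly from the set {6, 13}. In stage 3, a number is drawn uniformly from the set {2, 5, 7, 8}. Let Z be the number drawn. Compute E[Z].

E[Z | stage 1] = (1+6)/2 = 7/2.
E[Z | stage 2] = (6+13)/2 = 19/2.
E[Z | stage 3] = (2+5+7+8)/4 = 11/2.
E[Z] = (1/3)·(7/2) + (1/3)·(19/2) + (1/3)·(11/2) = 37/6.

37/6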